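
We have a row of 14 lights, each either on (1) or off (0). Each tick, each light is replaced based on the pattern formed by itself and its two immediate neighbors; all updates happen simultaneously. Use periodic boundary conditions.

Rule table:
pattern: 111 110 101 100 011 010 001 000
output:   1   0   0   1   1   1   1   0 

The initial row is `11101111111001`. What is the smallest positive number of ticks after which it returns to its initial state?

14

11001111110111
10111111100111
00111111011111
11111110011110
11111101111100
11111001111011
11110111110011
11100111101111
11011111001111
10011110111111
01111100111111
01111011111110
11110011111101
11101111111001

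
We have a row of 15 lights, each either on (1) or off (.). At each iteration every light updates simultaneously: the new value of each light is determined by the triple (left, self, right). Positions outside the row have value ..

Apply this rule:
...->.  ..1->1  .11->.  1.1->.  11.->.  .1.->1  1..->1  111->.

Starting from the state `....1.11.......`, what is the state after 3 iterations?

.11111....1....

iteration 1: ...11...1......
iteration 2: ..1..1.111.....
iteration 3: .11111....1....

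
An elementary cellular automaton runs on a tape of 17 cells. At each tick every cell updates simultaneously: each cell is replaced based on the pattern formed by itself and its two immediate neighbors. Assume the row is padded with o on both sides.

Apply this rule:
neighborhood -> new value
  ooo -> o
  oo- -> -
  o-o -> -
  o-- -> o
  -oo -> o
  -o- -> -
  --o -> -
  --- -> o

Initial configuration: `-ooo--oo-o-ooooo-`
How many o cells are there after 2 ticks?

-oo-o-o----oooo--
-o-----ooo-ooo-o-
count of o: 8

8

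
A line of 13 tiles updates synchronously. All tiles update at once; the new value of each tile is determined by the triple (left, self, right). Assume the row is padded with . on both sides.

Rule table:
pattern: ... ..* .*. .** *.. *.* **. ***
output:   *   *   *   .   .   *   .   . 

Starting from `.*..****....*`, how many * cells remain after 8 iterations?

iteration 1: **.*.....****
iteration 2: ..**.****....
iteration 3: **..*.....***
iteration 4: ...**.****...
iteration 5: ***..*.....**
iteration 6: ....**.****..
iteration 7: ****..*.....*
iteration 8: .....**.*****
count of *: 7

7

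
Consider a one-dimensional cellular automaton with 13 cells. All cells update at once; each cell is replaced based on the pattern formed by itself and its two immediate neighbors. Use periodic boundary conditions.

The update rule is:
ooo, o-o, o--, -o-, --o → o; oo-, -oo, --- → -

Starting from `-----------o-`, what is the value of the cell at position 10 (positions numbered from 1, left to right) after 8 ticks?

o

----------ooo
o--------o-o-
oo------ooooo
o-o----o-oooo
-ooo--ooo-ooo
o-o-oo-o-o-o-
oooo--ooooooo
ooo-oo-oooooo
position 10 holds o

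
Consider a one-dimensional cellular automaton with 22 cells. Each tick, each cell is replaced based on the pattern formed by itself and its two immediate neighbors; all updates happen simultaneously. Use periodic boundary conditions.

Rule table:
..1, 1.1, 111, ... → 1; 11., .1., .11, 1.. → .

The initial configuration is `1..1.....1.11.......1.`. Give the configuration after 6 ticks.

1.1..1..1..1.1..1..1..

..1..1111.1...111111.1
.1..1.11.1..11.1111.1.
1..1.1..1..1..1.11.1..
..1.1..1..1..1.1..1..1
.1.1..1..1..1.1..1..1.
1.1..1..1..1.1..1..1..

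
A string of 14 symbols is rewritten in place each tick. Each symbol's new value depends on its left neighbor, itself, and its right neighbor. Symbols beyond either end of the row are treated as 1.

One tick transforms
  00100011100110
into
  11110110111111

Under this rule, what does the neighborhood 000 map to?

0

At position 4 the neighborhood is 000; the next row has 0 there.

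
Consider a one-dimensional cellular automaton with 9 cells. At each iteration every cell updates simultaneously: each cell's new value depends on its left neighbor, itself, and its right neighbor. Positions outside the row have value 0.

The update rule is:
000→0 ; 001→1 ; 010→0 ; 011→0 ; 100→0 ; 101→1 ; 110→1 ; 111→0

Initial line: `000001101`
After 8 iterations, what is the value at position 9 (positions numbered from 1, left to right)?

0

iteration 1: 000010110
iteration 2: 000101010
iteration 3: 001010100
iteration 4: 010101000
iteration 5: 101010000
iteration 6: 010100000
iteration 7: 101000000
iteration 8: 010000000
position 9 holds 0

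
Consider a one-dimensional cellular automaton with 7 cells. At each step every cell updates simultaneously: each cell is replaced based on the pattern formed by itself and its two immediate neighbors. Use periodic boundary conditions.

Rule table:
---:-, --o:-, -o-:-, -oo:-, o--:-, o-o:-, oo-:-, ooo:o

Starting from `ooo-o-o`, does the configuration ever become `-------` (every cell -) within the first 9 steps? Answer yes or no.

yes

step 1: oo-----
step 2: -------
all cells are - at step 2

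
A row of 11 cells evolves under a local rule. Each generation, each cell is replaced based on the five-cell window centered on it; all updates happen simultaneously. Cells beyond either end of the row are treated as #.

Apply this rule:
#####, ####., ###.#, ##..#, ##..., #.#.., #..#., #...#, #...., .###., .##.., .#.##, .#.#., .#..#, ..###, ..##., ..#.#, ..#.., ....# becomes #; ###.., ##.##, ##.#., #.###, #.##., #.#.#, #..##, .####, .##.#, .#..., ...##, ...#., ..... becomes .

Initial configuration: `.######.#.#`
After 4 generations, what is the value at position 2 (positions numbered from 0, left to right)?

#

generation 1: ...####..#.
generation 2: ##.#.#.####
generation 3: ##..#.#..##
generation 4: #.######.#.
position 2 holds #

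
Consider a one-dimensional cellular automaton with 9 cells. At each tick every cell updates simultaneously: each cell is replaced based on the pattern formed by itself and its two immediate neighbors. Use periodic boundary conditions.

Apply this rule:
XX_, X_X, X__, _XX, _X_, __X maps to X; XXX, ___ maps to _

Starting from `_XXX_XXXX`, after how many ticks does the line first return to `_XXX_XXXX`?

XX_XXX__X
_XXX_XXXX

2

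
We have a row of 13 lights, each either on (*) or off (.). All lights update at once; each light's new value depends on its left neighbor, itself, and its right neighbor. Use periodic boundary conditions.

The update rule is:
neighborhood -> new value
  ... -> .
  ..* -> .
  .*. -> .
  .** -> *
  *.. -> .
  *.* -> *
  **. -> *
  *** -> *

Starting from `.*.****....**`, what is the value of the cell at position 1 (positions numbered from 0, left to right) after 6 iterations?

*.*****....**
*******....**
*******....**  (fixed point — unchanged through iteration 6)
position 1 holds *

*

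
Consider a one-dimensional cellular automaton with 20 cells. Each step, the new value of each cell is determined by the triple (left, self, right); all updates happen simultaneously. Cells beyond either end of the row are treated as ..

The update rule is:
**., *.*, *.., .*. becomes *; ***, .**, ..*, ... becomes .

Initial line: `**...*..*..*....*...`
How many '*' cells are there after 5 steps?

step 1: .**..**.**.**...**..
step 2: ..**..**.**.**...**.
step 3: ...**..**.**.**...**
step 4: ....**..**.**.**...*
step 5: .....**..**.**.**..*
count of *: 9

9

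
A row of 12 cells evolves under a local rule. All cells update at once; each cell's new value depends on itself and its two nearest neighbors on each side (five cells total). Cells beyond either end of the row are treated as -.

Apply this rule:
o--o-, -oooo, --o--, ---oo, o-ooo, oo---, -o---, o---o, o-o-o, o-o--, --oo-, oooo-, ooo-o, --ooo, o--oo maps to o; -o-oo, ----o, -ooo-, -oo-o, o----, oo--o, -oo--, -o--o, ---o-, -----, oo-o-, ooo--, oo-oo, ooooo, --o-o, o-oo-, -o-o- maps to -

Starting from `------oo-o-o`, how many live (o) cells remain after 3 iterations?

-----oo--o-o
----oo--o--o
---oo--oo-oo
count of o: 6

6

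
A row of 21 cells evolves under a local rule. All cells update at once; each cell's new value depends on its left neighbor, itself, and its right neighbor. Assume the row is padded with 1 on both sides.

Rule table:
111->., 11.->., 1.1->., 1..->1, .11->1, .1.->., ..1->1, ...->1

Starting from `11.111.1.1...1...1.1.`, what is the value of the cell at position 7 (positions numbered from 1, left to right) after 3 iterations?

...1......111.111....
111.1111111...1..1111
....1......111.111...
position 7 holds .

.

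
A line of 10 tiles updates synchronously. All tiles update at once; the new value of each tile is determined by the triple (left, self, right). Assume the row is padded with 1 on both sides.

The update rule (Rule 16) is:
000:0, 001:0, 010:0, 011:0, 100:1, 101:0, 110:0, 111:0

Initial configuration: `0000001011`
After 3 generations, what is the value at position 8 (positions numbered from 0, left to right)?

1000000000
0100000000
0010000000
position 8 holds 0

0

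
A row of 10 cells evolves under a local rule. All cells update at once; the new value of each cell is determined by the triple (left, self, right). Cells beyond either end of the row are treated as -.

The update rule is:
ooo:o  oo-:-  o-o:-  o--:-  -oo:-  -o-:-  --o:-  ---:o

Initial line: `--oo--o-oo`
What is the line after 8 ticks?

tick 1: o---------
tick 2: --oooooooo
tick 3: o--oooooo-
tick 4: ----oooo--
tick 5: ooo--oo--o
tick 6: -o--------
tick 7: ---ooooooo
tick 8: oo--ooooo-

oo--ooooo-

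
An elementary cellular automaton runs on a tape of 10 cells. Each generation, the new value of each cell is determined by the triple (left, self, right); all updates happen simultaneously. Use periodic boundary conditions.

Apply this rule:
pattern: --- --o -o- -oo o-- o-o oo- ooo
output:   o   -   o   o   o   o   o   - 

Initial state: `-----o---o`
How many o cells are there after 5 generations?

6

oooo-ooo-o
---ooo-ooo
oo-o-ooo-o
-ooooo-ooo
oo---ooo-o
count of o: 6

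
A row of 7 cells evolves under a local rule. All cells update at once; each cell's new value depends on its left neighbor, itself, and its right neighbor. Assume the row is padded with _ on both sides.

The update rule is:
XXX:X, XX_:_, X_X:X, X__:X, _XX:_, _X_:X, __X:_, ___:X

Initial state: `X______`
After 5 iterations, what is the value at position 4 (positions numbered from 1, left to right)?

X

XXXXXXX
_XXXXX_
__XXX_X
X__X_XX
XX_XX__
position 4 holds X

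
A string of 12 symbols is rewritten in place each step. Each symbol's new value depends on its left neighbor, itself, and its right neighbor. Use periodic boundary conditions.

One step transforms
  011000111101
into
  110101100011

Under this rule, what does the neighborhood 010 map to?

1

At position 11 the neighborhood is 010; the next row has 1 there.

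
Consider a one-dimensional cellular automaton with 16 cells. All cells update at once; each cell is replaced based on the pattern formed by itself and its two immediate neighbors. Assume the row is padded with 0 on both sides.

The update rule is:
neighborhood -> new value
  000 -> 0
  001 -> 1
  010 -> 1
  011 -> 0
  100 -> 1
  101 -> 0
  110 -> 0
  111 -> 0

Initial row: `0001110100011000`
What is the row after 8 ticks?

1000001000000011

0010000110100100
0111001000111110
1000111101000001
1101000001100011
0001100010010100
0010010111110110
0111110000000001
1000001000000011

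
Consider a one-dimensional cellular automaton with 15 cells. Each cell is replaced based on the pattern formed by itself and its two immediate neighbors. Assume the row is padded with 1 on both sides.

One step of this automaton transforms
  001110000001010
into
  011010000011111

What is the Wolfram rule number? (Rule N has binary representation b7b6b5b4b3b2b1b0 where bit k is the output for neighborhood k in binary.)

110

position 3: 111 → 0  (bit 7 = 0)
position 4: 110 → 1  (bit 6 = 1)
position 12: 101 → 1  (bit 5 = 1)
position 0: 100 → 0  (bit 4 = 0)
position 2: 011 → 1  (bit 3 = 1)
position 11: 010 → 1  (bit 2 = 1)
position 1: 001 → 1  (bit 1 = 1)
position 6: 000 → 0  (bit 0 = 0)
bits b7..b0 = 01101110 = 110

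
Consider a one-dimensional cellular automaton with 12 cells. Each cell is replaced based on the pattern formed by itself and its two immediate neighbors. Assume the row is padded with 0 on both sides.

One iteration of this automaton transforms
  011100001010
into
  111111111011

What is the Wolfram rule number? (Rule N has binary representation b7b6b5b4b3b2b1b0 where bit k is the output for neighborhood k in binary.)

position 2: 111 → 1  (bit 7 = 1)
position 3: 110 → 1  (bit 6 = 1)
position 9: 101 → 0  (bit 5 = 0)
position 4: 100 → 1  (bit 4 = 1)
position 1: 011 → 1  (bit 3 = 1)
position 8: 010 → 1  (bit 2 = 1)
position 0: 001 → 1  (bit 1 = 1)
position 5: 000 → 1  (bit 0 = 1)
bits b7..b0 = 11011111 = 223

223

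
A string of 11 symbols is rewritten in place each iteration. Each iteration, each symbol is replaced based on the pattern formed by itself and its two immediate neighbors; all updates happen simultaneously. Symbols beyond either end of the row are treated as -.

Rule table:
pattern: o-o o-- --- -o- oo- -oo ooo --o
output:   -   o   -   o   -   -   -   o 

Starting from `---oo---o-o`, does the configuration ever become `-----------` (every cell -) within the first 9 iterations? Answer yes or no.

no

iteration 1: --o--o-oo-o
iteration 2: -ooooo----o
iteration 3: o-----o--oo
iteration 4: oo---oooo--
iteration 5: --o-o----o-
iteration 6: -oo-oo--ooo
iteration 7: o-----oo---
iteration 8: oo---o--o--
iteration 9: --o-oooooo-
iteration 9 is --o-oooooo-, still not uniform -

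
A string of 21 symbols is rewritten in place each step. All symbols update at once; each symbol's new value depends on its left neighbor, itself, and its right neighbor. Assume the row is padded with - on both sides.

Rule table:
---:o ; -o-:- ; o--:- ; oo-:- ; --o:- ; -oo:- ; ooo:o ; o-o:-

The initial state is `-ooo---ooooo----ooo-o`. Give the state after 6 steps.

ooo----ooooo--o--oooo

--o--o--ooo--oo--o---
o--------o---------oo
--oooooo---ooooooo---
o--oooo--o--ooooo--oo
----oo-------ooo-----
ooo----ooooo--o--oooo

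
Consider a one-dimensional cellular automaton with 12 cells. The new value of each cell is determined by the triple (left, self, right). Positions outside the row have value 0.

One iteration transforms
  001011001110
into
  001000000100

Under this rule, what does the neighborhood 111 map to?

1

At position 9 the neighborhood is 111; the next row has 1 there.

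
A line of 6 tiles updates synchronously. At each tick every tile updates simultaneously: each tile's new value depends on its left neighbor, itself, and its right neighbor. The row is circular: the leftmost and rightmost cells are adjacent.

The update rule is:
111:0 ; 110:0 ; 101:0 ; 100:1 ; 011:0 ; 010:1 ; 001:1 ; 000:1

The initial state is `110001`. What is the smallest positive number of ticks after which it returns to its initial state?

2

tick 1: 001110
tick 2: 110001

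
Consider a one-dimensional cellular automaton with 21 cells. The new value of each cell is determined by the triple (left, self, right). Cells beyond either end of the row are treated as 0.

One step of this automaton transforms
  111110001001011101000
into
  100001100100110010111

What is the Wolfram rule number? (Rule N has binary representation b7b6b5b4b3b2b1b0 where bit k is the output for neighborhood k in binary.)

57

position 1: 111 → 0  (bit 7 = 0)
position 4: 110 → 0  (bit 6 = 0)
position 12: 101 → 1  (bit 5 = 1)
position 5: 100 → 1  (bit 4 = 1)
position 0: 011 → 1  (bit 3 = 1)
position 8: 010 → 0  (bit 2 = 0)
position 7: 001 → 0  (bit 1 = 0)
position 6: 000 → 1  (bit 0 = 1)
bits b7..b0 = 00111001 = 57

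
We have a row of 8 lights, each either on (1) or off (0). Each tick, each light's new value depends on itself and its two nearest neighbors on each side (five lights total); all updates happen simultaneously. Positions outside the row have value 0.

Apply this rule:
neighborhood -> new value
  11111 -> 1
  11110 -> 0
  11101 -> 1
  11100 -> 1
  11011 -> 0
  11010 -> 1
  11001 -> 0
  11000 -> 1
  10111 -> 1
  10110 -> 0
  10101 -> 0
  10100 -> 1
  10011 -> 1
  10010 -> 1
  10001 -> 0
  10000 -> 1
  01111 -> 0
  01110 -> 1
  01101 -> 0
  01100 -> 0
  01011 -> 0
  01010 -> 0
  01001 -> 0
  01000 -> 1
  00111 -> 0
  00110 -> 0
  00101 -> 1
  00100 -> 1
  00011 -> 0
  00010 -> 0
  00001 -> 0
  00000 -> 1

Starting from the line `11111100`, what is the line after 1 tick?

00110111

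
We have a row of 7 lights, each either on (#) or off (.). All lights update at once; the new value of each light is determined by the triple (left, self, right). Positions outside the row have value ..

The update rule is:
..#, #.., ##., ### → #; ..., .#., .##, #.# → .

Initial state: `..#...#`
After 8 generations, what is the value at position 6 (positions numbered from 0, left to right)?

.

.#.#.#.
#.....#
.#...#.
#.#.#.#
.......
.......  (fixed point — unchanged through generation 8)
position 6 holds .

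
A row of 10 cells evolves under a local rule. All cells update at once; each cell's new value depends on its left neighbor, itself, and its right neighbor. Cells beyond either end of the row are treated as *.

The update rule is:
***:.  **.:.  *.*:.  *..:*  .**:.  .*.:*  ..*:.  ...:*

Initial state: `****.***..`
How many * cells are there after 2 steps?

8

........*.
*******.*.
count of *: 8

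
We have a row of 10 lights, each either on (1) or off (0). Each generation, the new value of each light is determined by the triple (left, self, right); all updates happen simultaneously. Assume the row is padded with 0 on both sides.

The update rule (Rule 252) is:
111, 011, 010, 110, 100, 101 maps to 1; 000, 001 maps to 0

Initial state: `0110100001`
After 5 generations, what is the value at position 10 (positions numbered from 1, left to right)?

generation 1: 0111110001
generation 2: 0111111001
generation 3: 0111111101
generation 4: 0111111111
generation 5: 0111111111
position 10 holds 1

1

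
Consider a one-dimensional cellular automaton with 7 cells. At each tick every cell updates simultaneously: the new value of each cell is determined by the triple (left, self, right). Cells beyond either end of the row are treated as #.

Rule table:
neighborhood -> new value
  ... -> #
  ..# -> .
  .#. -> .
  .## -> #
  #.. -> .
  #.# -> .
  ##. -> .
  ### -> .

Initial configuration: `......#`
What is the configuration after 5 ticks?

......#

.####.#
.#....#
...##.#
.#.#..#
......#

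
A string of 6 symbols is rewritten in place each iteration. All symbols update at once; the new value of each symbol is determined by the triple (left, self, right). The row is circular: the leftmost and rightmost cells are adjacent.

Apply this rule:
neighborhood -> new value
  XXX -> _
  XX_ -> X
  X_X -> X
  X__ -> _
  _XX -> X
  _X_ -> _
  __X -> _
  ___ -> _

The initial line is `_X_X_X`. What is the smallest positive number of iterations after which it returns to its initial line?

X_X_X_
_X_X_X

2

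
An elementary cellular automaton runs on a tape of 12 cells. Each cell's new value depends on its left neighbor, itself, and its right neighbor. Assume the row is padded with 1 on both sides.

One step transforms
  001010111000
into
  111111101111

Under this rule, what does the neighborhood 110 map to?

1

At position 8 the neighborhood is 110; the next row has 1 there.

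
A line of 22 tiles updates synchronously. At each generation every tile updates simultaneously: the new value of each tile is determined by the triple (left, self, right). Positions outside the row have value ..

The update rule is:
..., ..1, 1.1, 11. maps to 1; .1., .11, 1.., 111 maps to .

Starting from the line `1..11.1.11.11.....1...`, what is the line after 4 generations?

1.11.1.11.1.1.1.11.1..

..1.11.1.11.1.1111..11
11.1.11.1.11.1...1.1.1
.11.1.11.1.11..11.1.1.
1.11.1.11.1.1.1.11.1..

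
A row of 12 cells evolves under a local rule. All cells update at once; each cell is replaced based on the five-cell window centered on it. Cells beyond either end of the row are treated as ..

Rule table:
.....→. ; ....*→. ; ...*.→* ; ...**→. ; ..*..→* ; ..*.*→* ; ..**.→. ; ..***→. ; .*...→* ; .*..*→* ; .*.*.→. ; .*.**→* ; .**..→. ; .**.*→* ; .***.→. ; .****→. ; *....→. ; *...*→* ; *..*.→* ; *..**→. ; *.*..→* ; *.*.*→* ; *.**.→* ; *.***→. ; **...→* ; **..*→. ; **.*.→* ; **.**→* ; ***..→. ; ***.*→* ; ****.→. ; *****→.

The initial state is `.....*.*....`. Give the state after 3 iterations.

iteration 1: ....**.**...
iteration 2: .....***.*..
iteration 3: .......****.

.......****.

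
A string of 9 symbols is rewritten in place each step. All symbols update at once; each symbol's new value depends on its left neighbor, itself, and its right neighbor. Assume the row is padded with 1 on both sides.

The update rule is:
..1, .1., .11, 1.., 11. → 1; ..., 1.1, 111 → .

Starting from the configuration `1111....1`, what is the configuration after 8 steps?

...11..11
1.111111.
1.1....1.
1.11..11.
1.111111.  (repeats step 2; period 3)
step 8: 1.111111.

1.111111.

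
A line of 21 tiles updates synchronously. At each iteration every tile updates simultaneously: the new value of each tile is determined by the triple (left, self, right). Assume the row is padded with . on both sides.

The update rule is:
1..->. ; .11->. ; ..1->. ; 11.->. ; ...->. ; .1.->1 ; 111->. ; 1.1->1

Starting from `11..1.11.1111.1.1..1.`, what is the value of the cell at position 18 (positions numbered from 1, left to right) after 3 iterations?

.

....11..1....1111..1.
........1..........1.
........1..........1.
position 18 holds .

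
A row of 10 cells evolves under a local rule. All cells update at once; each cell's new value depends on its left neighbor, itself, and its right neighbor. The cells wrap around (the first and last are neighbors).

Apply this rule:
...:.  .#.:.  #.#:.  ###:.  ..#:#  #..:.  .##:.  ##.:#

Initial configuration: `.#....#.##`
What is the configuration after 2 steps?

....#...#.

step 1: .....#...#
step 2: ....#...#.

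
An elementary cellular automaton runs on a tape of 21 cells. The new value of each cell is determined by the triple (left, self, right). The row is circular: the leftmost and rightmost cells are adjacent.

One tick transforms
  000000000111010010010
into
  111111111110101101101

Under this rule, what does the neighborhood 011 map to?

1

At position 9 the neighborhood is 011; the next row has 1 there.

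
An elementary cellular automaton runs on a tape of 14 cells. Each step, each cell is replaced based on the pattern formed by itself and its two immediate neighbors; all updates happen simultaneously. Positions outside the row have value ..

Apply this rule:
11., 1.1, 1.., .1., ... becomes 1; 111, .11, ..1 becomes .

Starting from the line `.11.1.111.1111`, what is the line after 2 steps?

..1111..11...1
1....11..111.1

1....11..111.1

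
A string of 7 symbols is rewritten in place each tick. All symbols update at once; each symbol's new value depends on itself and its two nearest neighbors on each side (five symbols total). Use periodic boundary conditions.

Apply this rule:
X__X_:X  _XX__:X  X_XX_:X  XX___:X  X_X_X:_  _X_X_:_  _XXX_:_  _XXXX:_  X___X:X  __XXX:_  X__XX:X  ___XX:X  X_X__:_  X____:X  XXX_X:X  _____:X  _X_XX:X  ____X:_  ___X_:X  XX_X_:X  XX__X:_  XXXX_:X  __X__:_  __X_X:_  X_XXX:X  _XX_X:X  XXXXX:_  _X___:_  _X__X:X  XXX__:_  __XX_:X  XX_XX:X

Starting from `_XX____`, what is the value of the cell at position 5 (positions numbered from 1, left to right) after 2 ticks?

tick 1: XXXXXX_
tick 2: X___XXX
position 5 holds X

X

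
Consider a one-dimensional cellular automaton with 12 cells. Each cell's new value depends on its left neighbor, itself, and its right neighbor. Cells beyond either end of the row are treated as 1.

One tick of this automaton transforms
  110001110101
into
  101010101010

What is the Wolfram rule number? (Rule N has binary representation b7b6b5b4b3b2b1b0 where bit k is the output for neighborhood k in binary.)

position 0: 111 → 1  (bit 7 = 1)
position 1: 110 → 0  (bit 6 = 0)
position 8: 101 → 1  (bit 5 = 1)
position 2: 100 → 1  (bit 4 = 1)
position 5: 011 → 0  (bit 3 = 0)
position 9: 010 → 0  (bit 2 = 0)
position 4: 001 → 1  (bit 1 = 1)
position 3: 000 → 0  (bit 0 = 0)
bits b7..b0 = 10110010 = 178

178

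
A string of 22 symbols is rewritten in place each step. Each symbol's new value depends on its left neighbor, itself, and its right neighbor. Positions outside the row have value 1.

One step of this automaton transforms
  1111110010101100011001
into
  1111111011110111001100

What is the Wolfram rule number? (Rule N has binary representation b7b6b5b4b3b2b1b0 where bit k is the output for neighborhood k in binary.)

245

position 0: 111 → 1  (bit 7 = 1)
position 5: 110 → 1  (bit 6 = 1)
position 9: 101 → 1  (bit 5 = 1)
position 6: 100 → 1  (bit 4 = 1)
position 12: 011 → 0  (bit 3 = 0)
position 8: 010 → 1  (bit 2 = 1)
position 7: 001 → 0  (bit 1 = 0)
position 15: 000 → 1  (bit 0 = 1)
bits b7..b0 = 11110101 = 245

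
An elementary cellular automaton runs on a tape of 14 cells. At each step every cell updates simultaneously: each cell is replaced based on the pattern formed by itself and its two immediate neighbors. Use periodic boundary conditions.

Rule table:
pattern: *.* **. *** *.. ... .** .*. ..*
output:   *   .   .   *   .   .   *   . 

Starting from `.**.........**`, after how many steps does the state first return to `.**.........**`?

14

*..*..........
**.**.........
..*..*........
..**.**.......
....*..*......
....**.**.....
......*..*....
......**.**...
........*..*..
........**.**.
..........*..*
*.........**.*
.*..........*.
.**.........**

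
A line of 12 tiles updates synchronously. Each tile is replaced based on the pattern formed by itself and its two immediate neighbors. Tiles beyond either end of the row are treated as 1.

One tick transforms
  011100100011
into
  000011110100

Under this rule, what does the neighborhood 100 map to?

At position 4 the neighborhood is 100; the next row has 1 there.

1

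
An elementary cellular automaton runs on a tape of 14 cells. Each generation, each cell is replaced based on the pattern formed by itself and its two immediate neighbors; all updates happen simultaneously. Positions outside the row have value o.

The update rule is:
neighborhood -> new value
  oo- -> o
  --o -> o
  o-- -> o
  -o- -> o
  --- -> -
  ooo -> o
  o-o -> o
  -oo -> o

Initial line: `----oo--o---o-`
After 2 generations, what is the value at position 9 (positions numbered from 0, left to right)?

o

o--ooooooo-ooo
oooooooooooooo
position 9 holds o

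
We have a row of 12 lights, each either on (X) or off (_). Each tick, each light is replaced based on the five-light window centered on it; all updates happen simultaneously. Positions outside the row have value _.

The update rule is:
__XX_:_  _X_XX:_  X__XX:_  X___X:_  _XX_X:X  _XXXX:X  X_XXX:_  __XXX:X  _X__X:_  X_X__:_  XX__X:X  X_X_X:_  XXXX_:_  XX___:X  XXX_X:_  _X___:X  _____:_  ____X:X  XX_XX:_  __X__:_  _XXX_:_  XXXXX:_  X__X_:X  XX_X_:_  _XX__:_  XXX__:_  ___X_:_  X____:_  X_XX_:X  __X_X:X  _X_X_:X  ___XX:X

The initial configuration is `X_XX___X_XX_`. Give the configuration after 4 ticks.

tick 1: X_X_X__X_X_X
tick 2: XX_X__XXX_X_
tick 3: _X____X____X
tick 4: __X_X__X_X__

__X_X__X_X__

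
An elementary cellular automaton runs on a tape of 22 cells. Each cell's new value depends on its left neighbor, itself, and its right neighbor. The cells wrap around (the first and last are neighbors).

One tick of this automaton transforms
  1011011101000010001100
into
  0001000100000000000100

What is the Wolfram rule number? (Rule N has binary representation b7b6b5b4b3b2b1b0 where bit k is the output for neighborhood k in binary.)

position 6: 111 → 0  (bit 7 = 0)
position 3: 110 → 1  (bit 6 = 1)
position 1: 101 → 0  (bit 5 = 0)
position 10: 100 → 0  (bit 4 = 0)
position 2: 011 → 0  (bit 3 = 0)
position 0: 010 → 0  (bit 2 = 0)
position 13: 001 → 0  (bit 1 = 0)
position 11: 000 → 0  (bit 0 = 0)
bits b7..b0 = 01000000 = 64

64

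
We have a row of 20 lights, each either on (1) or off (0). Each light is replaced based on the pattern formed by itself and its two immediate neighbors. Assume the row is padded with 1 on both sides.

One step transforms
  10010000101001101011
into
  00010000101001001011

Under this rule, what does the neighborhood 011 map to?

At position 13 the neighborhood is 011; the next row has 1 there.

1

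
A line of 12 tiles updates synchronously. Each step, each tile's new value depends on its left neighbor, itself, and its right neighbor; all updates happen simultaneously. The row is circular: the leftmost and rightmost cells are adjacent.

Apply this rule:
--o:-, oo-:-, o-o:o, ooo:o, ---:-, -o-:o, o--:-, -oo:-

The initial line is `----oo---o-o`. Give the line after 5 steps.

---------ooo
----------o-
----------o-  (fixed point — unchanged through step 5)

----------o-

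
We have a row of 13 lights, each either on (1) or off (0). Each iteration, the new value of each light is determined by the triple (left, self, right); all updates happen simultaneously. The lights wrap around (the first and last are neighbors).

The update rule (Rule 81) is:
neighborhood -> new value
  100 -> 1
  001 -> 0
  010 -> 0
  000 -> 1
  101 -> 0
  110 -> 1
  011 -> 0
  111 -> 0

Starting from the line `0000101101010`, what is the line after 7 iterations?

0110001111000

iteration 1: 1110000100001
iteration 2: 0011110011100
iteration 3: 1000011000111
iteration 4: 1111001110000
iteration 5: 0001100011110
iteration 6: 1100111000011
iteration 7: 0110001111000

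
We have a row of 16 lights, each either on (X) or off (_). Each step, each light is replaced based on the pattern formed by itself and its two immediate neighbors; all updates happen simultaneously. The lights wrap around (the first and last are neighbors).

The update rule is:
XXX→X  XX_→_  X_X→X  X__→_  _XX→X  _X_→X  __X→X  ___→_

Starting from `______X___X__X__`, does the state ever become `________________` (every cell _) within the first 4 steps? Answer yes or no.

no

step 1: _____XX__XX_XX__
step 2: ____XX__XX_XX___
step 3: ___XX__XX_XX____
step 4: __XX__XX_XX_____
step 4 is __XX__XX_XX_____, still not uniform _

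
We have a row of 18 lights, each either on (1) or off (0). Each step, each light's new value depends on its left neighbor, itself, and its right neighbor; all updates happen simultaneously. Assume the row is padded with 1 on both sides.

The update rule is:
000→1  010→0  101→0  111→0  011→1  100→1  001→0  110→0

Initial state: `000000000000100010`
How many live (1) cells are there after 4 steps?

5

step 1: 111111111110011000
step 2: 000000000001010110
step 3: 111111111100000100
step 4: 000000000011110010
count of 1: 5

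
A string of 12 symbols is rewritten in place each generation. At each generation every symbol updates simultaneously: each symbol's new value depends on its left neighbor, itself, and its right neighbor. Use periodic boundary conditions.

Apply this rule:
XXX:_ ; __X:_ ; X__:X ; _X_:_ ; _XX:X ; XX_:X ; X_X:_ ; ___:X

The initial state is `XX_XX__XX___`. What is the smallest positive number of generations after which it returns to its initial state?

24

generation 1: XX_XXX_XXXX_
generation 2: XX_X_X_X__X_
generation 3: XX______X___
generation 4: XXXXXXX__XX_
generation 5: X_____XX_XX_
generation 6: _XXXX_XX_XX_
generation 7: _X__X_XX_XXX
generation 8: __X___XX_X_X
generation 9: X__XX_XX____
generation 10: _X_XX_XXXXX_
generation 11: ___XX_X___XX
generation 12: XX_XX__XX_XX
generation 13: _X_XXX_XX_X_
generation 14: ___X_X_XX__X
generation 15: XX_____XXX__
generation 16: XXXXXX_X_XX_
generation 17: X____X___XX_
generation 18: _XXX__XX_XX_
generation 19: _X_XX_XX_XXX
generation 20: ___XX_XX_X_X
generation 21: XX_XX_XX____
generation 22: XX_XX_XXXXX_
generation 23: XX_XX_X___X_
generation 24: XX_XX__XX___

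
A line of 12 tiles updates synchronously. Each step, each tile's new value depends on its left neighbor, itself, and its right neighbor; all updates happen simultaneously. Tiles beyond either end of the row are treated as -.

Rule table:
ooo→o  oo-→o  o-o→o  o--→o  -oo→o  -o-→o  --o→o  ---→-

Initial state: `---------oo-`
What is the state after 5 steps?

----oooooooo

--------oooo
-------ooooo
------oooooo
-----ooooooo
----oooooooo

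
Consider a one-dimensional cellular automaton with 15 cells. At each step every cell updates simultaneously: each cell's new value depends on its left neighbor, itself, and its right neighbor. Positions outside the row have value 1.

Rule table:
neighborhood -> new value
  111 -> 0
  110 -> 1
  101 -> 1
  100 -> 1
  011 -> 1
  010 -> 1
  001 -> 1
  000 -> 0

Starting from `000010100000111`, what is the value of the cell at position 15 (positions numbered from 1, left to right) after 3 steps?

step 1: 100111110001100
step 2: 111100011011111
step 3: 000110111110000
position 15 holds 0

0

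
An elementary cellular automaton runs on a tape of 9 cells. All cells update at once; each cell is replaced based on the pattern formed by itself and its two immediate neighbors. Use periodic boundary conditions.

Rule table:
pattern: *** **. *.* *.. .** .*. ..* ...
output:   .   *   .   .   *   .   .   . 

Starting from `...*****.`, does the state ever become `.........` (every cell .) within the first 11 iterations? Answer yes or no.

iteration 1: ...*...*.
iteration 2: .........
all cells are . at iteration 2

yes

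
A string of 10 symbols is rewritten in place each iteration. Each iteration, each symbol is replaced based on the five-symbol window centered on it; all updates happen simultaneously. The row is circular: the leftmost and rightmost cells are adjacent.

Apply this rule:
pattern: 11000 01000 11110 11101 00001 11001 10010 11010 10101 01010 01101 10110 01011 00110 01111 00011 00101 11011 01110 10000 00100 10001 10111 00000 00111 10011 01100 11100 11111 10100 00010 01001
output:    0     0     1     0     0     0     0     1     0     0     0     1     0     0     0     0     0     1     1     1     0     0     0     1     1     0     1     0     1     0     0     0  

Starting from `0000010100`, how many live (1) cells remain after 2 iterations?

1110000001
0100111001
count of 1: 5

5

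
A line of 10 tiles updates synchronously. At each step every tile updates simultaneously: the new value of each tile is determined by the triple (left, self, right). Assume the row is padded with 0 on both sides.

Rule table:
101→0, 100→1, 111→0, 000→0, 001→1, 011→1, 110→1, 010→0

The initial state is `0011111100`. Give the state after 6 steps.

1101001011

0110000110
1111001111
1001111001
0111001110
1101111011
1101001011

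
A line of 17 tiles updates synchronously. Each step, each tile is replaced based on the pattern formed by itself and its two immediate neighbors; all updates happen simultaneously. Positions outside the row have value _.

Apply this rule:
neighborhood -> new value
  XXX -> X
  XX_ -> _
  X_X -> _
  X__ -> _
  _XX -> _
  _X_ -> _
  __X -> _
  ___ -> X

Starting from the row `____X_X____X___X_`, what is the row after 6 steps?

______XXX__X___XX

XXX_____XX___X___
_X__XXX____X___XX
_____X__XX___X___
XXXX_______X___XX
_XX__XXXXX___X___
______XXX__X___XX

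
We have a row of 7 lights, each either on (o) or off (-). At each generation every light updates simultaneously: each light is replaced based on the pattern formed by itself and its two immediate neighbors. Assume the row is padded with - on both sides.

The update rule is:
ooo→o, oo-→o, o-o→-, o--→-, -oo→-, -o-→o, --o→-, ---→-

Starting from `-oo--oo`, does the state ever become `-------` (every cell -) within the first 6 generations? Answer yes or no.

no

--o---o
--o---o  (fixed point — unchanged through generation 6)
generation 6 is --o---o, still not uniform -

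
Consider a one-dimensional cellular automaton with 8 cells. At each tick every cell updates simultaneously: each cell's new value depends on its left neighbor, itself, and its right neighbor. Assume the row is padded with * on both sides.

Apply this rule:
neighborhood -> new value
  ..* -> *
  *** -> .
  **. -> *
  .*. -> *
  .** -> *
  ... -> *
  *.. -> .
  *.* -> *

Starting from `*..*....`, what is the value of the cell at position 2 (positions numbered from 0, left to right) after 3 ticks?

*.**.***
******..
.....*.*
position 2 holds .

.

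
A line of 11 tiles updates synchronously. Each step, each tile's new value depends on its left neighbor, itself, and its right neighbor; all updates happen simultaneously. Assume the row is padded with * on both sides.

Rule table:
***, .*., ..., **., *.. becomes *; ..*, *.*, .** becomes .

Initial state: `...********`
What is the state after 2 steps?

step 1: **..*******
step 2: ***..******

***..******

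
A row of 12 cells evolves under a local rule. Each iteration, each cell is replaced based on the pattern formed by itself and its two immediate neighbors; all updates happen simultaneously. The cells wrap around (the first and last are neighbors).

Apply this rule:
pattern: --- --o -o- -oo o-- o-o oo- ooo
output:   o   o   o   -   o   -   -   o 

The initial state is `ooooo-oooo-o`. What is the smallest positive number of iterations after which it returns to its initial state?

oooo---oo---
-oo-ooo--ooo
-----o-oo-o-
oooooo----oo
ooooo-oooo-o

5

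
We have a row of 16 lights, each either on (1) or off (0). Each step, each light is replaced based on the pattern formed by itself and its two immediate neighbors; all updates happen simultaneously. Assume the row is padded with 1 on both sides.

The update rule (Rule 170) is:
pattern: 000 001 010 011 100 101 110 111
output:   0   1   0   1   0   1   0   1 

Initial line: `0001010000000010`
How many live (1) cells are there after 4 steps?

step 1: 0010100000000101
step 2: 0101000000001011
step 3: 1010000000010111
step 4: 0100000000101111
count of 1: 6

6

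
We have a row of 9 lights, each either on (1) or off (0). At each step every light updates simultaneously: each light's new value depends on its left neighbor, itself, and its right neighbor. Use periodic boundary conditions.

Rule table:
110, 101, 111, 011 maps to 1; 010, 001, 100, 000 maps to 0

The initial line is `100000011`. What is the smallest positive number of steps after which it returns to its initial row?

100000011

1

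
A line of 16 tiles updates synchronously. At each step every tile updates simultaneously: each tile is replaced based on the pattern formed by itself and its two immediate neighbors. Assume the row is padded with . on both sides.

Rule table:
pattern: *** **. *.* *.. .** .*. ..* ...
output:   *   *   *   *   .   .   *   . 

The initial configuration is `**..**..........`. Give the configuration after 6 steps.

.***.**.........
*.***.**........
.*.***.**.......
*.*.***.**......
.*.*.***.**.....
*.*.*.***.**....

*.*.*.***.**....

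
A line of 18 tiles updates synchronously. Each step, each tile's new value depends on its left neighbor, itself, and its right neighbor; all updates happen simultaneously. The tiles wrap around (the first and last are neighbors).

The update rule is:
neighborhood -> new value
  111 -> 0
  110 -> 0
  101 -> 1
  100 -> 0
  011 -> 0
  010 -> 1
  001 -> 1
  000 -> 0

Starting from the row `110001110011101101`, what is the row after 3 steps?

000010000100010010
000110001100110110
001000010001001000

001000010001001000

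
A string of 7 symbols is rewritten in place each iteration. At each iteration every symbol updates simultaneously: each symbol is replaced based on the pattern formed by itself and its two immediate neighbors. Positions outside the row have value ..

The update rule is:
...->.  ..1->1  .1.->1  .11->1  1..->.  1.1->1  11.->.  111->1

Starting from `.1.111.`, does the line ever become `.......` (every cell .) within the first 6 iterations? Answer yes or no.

no

11111..
1111...
111....
11.....
1......
1......
iteration 6 is 1......, still not uniform .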